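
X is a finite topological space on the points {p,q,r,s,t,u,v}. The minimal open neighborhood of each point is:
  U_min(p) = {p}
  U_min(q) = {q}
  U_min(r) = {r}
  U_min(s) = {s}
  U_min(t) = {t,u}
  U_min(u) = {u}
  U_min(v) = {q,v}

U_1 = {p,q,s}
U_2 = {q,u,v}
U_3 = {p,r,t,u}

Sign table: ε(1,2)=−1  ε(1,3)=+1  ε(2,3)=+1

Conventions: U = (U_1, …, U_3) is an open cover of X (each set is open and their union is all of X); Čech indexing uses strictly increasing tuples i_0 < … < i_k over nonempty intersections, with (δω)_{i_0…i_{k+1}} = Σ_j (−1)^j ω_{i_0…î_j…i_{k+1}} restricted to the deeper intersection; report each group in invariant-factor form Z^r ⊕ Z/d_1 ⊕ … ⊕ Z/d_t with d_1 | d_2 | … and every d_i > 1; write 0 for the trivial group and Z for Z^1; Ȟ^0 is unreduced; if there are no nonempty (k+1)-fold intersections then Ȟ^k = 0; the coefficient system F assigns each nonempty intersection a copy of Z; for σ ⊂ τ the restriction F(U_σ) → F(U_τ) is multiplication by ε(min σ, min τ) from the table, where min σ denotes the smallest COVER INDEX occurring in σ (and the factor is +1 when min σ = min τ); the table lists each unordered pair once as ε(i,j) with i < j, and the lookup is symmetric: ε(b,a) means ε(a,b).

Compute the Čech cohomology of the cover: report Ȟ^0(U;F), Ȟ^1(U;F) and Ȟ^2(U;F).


nerve simplices:
  U12={q} U13={p} U23={u}
C dims 3,3; δ0: rk 3, SNF 1^2·2
degree 0: 3−3−0 = 0 → Ȟ^0 ≅ 0
degree 1: 3−0−3 = 0 plus torsion [2] → Ȟ^1 ≅ Z/2
degree 2: 0−0−0 = 0 → Ȟ^2 ≅ 0

Ȟ^0(U;F) ≅ 0,  Ȟ^1(U;F) ≅ Z/2,  Ȟ^2(U;F) ≅ 0


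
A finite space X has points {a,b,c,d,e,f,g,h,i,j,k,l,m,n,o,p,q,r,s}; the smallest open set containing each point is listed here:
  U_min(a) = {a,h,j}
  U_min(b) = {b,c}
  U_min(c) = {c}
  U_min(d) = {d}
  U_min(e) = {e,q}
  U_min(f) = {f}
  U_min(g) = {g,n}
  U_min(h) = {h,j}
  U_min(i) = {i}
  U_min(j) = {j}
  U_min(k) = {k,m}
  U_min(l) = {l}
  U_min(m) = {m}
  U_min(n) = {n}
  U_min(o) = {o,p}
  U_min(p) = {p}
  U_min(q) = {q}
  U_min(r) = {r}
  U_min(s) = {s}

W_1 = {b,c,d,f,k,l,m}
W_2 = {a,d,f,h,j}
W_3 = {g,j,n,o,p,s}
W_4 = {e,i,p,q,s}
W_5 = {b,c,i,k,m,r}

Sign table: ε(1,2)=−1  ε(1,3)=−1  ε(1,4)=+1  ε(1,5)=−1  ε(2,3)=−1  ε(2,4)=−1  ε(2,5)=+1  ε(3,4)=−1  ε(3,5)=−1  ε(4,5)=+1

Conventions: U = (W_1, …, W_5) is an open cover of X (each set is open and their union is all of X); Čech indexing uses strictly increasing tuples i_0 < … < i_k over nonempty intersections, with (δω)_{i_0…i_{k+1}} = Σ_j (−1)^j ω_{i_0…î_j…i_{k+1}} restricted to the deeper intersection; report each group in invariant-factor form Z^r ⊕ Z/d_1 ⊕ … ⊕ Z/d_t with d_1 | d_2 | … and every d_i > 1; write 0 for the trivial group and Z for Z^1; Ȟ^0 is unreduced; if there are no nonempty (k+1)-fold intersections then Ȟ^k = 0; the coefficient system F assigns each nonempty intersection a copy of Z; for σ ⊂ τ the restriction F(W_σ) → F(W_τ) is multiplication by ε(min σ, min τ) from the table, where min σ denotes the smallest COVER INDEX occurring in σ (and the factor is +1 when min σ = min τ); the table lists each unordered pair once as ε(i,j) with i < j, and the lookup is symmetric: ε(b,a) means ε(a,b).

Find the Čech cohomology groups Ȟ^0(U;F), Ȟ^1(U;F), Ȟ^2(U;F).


Ȟ^0 ≅ Z, Ȟ^1 ≅ Z, Ȟ^2 ≅ 0

nonempty overlaps:
  W12={d,f} W15={b,c,k,m} W23={j} W34={p,s} W45={i}
C dims 5,5; δ0: rk 4, SNF 1^4
degree 0: 5−4−0 = 1 → Ȟ^0 ≅ Z
degree 1: 5−0−4 = 1 → Ȟ^1 ≅ Z
degree 2: 0−0−0 = 0 → Ȟ^2 ≅ 0


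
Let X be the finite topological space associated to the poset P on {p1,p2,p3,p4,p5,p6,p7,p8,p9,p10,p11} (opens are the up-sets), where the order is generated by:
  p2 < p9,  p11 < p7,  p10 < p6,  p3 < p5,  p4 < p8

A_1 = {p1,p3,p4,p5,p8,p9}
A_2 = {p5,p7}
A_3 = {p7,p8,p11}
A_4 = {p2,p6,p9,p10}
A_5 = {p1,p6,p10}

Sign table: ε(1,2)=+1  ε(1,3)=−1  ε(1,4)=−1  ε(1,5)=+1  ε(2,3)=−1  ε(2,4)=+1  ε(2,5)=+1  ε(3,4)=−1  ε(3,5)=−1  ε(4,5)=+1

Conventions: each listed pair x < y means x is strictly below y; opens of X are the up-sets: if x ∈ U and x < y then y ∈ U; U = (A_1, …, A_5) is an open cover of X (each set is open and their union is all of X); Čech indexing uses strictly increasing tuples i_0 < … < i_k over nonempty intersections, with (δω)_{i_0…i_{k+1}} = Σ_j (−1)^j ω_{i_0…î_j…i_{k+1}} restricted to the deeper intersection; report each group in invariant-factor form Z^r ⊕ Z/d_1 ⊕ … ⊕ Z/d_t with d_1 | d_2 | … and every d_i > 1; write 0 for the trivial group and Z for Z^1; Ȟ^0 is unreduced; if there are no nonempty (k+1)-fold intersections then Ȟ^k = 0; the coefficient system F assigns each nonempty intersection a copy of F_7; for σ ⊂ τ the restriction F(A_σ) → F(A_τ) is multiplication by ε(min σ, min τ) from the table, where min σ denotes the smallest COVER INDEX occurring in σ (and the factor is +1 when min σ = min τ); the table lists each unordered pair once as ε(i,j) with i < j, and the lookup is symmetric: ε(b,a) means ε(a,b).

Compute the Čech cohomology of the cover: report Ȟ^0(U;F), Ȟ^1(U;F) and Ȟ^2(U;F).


Ȟ^0(U;F) ≅ 0,  Ȟ^1(U;F) ≅ Z/7,  Ȟ^2(U;F) ≅ 0

nerve of the cover:
  A12={p5} A13={p8} A14={p9} A15={p1} A23={p7} A45={p6,p10}
C dims 5,6; δ0: rk_F7 5
Ȟ^0 = (5 − 5) − 0 = 0, so Ȟ^0 ≅ 0
Ȟ^1 = (6 − 0) − 5 = 1, so Ȟ^1 ≅ Z/7
Ȟ^2 = (0 − 0) − 0 = 0, so Ȟ^2 ≅ 0


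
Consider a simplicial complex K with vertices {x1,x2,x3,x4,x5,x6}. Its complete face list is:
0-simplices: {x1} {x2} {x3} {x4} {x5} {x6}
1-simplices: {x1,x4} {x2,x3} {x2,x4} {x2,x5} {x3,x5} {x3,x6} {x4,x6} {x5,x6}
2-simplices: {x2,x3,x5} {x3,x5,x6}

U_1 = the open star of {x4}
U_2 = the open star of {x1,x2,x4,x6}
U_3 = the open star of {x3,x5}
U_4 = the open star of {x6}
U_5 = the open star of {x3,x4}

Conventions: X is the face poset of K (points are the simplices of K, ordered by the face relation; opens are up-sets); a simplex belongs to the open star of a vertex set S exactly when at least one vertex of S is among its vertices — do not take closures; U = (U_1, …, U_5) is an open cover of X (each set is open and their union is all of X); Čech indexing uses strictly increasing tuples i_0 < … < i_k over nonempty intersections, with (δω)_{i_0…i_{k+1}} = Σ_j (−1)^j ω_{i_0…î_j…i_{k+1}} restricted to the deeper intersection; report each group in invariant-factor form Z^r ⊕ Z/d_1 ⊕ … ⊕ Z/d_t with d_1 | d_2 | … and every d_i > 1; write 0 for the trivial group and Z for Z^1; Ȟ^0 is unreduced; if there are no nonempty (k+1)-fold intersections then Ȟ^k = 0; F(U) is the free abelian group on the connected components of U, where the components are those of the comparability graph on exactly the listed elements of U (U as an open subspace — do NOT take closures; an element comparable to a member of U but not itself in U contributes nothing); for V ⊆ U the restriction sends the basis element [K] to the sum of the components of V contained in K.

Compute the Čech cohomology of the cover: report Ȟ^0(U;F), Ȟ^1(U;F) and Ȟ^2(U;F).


nerve of the cover:
  U1={{x4},{x1,x4},{x2,x4},{x4,x6}} U2={{x1},{x2},{x4},{x6},{x1,x4},{x2,x3},{x2,x4},{x2,x5},{x3,x6},{x4,x6},{x5,x6},{x2,x3,x5},{x3,x5,x6}} U3={{x3},{x5},{x2,x3},{x2,x5},{x3,x5},{x3,x6},{x5,x6},{x2,x3,x5},{x3,x5,x6}} U4={{x6},{x3,x6},{x4,x6},{x5,x6},{x3,x5,x6}} U5={{x3},{x4},{x1,x4},{x2,x3},{x2,x4},{x3,x5},{x3,x6},{x4,x6},{x2,x3,x5},{x3,x5,x6}}
  U12={{x4},{x1,x4},{x2,x4},{x4,x6}} U14={{x4,x6}} U15={{x4},{x1,x4},{x2,x4},{x4,x6}} U23={{x2,x3},{x2,x5},{x3,x6},{x5,x6},{x2,x3,x5},{x3,x5,x6}} U24={{x6},{x3,x6},{x4,x6},{x5,x6},{x3,x5,x6}} U25={{x4},{x1,x4},{x2,x3},{x2,x4},{x3,x6},{x4,x6},{x2,x3,x5},{x3,x5,x6}} U34={{x3,x6},{x5,x6},{x3,x5,x6}} U35={{x3},{x2,x3},{x3,x5},{x3,x6},{x2,x3,x5},{x3,x5,x6}} U45={{x3,x6},{x4,x6},{x3,x5,x6}}
  U124={{x4,x6}} U125={{x4},{x1,x4},{x2,x4},{x4,x6}} U145={{x4,x6}} U234={{x3,x6},{x5,x6},{x3,x5,x6}} U235={{x2,x3},{x3,x6},{x2,x3,x5},{x3,x5,x6}} U245={{x3,x6},{x4,x6},{x3,x5,x6}} U345={{x3,x6},{x3,x5,x6}}
  U1245={{x4,x6}} U2345={{x3,x6},{x3,x5,x6}}
components per intersection:
  U1: {{x4},{x1,x4},{x2,x4},{x4,x6}}
  U2: {{x1},{x2},{x4},{x6},{x1,x4},{x2,x3},{x2,x4},{x2,x5},{x3,x6},{x4,x6},{x5,x6},{x2,x3,x5},{x3,x5,x6}}
  U3: {{x3},{x5},{x2,x3},{x2,x5},{x3,x5},{x3,x6},{x5,x6},{x2,x3,x5},{x3,x5,x6}}
  U4: {{x6},{x3,x6},{x4,x6},{x5,x6},{x3,x5,x6}}
  U5: {{x3},{x2,x3},{x3,x5},{x3,x6},{x2,x3,x5},{x3,x5,x6}} {{x4},{x1,x4},{x2,x4},{x4,x6}}
  U12: {{x4},{x1,x4},{x2,x4},{x4,x6}}
  U14: {{x4,x6}}
  U15: {{x4},{x1,x4},{x2,x4},{x4,x6}}
  U23: {{x2,x3},{x2,x5},{x2,x3,x5}} {{x3,x6},{x5,x6},{x3,x5,x6}}
  U24: {{x6},{x3,x6},{x4,x6},{x5,x6},{x3,x5,x6}}
  U25: {{x4},{x1,x4},{x2,x4},{x4,x6}} {{x2,x3},{x2,x3,x5}} {{x3,x6},{x3,x5,x6}}
  U34: {{x3,x6},{x5,x6},{x3,x5,x6}}
  U35: {{x3},{x2,x3},{x3,x5},{x3,x6},{x2,x3,x5},{x3,x5,x6}}
  U45: {{x3,x6},{x3,x5,x6}} {{x4,x6}}
  U124: {{x4,x6}}
  U125: {{x4},{x1,x4},{x2,x4},{x4,x6}}
  U145: {{x4,x6}}
  U234: {{x3,x6},{x5,x6},{x3,x5,x6}}
  U235: {{x2,x3},{x2,x3,x5}} {{x3,x6},{x3,x5,x6}}
  U245: {{x3,x6},{x3,x5,x6}} {{x4,x6}}
  U345: {{x3,x6},{x3,x5,x6}}
  U1245: {{x4,x6}}
  U2345: {{x3,x6},{x3,x5,x6}}
C dims 6,13,9,2; δ0: rk 5, SNF 1^5; δ1: rk 7, SNF 1^7; δ2: rk 2, SNF 1^2
Ȟ^0 = (6 − 5) − 0 = 1, so Ȟ^0 ≅ Z
Ȟ^1 = (13 − 7) − 5 = 1, so Ȟ^1 ≅ Z
Ȟ^2 = (9 − 2) − 7 = 0, so Ȟ^2 ≅ 0

Ȟ^0 ≅ Z,  Ȟ^1 ≅ Z,  Ȟ^2 ≅ 0


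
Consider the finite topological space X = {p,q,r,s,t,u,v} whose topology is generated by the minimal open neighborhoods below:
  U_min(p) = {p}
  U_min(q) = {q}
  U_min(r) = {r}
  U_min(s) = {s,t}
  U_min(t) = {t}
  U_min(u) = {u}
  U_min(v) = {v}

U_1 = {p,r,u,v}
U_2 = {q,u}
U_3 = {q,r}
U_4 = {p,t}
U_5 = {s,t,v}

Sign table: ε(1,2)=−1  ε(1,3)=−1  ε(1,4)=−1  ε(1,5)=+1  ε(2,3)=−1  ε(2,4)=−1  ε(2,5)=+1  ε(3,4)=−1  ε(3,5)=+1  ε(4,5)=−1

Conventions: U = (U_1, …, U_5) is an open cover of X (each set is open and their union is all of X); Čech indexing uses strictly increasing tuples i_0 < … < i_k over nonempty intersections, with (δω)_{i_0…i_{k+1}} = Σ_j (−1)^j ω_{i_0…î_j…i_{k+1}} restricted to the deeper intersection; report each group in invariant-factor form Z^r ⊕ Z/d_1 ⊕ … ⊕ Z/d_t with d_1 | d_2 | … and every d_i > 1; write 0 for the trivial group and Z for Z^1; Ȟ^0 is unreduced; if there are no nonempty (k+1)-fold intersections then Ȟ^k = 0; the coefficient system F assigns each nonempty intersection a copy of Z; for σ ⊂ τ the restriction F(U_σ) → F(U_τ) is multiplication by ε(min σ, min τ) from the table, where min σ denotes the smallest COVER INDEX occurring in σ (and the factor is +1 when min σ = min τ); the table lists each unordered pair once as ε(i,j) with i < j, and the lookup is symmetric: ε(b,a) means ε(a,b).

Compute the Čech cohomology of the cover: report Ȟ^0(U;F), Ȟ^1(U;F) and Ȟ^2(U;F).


Ȟ^0(U;F) ≅ 0, Ȟ^1(U;F) ≅ Z ⊕ Z/2 and Ȟ^2(U;F) ≅ 0

nerve of the cover:
  U12={u} U13={r} U14={p} U15={v} U23={q} U45={t}
C dims 5,6; δ0: rk 5, SNF 1^4·2
Ȟ^0 = (5 − 5) − 0 = 0, so Ȟ^0 ≅ 0
Ȟ^1 = (6 − 0) − 5 = 1 plus torsion [2], so Ȟ^1 ≅ Z ⊕ Z/2
Ȟ^2 = (0 − 0) − 0 = 0, so Ȟ^2 ≅ 0


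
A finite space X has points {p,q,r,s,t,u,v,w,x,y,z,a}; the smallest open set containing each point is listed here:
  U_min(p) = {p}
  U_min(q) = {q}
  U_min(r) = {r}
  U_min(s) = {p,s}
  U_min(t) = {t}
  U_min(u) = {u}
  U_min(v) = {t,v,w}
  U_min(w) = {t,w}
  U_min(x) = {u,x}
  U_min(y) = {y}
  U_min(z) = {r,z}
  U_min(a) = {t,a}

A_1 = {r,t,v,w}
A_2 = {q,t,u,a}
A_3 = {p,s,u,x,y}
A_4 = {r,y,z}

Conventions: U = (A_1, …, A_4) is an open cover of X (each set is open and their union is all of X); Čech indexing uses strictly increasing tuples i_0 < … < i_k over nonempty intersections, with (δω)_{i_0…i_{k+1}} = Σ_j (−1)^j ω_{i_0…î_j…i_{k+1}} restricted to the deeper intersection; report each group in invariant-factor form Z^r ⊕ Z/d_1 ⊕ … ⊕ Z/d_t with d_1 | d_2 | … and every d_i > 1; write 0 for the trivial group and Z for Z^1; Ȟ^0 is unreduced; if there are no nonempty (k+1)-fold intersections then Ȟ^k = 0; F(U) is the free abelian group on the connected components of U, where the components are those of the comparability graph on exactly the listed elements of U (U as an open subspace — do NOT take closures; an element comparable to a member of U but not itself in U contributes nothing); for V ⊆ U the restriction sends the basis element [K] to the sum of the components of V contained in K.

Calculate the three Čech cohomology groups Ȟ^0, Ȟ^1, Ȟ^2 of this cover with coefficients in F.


intersection data:
  A12={t} A14={r} A23={u} A34={y}
components per intersection:
  A1: {r} {t,v,w}
  A2: {q} {t,a} {u}
  A3: {p,s} {u,x} {y}
  A4: {r,z} {y}
  A12: {t}
  A14: {r}
  A23: {u}
  A34: {y}
C dims 10,4; δ0: rk 4, SNF 1^4
Ȟ^0 = (10 − 4) − 0 = 6, so Ȟ^0 ≅ Z^6
Ȟ^1 = (4 − 0) − 4 = 0, so Ȟ^1 ≅ 0
Ȟ^2 = (0 − 0) − 0 = 0, so Ȟ^2 ≅ 0

Ȟ^0 = Z^6, Ȟ^1 = 0, Ȟ^2 = 0


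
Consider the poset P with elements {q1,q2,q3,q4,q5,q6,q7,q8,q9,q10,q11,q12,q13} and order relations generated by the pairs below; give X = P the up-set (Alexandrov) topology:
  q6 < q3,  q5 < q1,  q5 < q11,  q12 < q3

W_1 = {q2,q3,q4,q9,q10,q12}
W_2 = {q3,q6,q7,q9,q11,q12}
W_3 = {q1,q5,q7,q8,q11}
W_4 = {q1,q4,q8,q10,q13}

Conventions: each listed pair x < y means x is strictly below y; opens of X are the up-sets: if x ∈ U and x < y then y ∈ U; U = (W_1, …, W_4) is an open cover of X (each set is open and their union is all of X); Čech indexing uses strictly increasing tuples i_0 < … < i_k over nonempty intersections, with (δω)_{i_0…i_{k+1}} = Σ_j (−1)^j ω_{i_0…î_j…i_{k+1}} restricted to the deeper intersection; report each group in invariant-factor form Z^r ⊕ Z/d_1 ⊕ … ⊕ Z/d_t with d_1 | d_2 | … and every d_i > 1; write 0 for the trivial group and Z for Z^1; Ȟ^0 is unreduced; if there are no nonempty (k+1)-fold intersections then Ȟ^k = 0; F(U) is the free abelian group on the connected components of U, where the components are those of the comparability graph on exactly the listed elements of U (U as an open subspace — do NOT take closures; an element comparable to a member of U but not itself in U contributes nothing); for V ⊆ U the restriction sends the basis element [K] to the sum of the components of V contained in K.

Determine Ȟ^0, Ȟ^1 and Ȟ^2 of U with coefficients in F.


Ȟ^0 ≅ Z^9,  Ȟ^1 ≅ 0,  Ȟ^2 ≅ 0

nerve of the cover:
  W12={q3,q9,q12} W14={q4,q10} W23={q7,q11} W34={q1,q8}
components per intersection:
  W1: {q2} {q3,q12} {q4} {q9} {q10}
  W2: {q3,q6,q12} {q7} {q9} {q11}
  W3: {q1,q5,q11} {q7} {q8}
  W4: {q1} {q4} {q8} {q10} {q13}
  W12: {q3,q12} {q9}
  W14: {q4} {q10}
  W23: {q7} {q11}
  W34: {q1} {q8}
C dims 17,8; δ0: rk 8, SNF 1^8
Ȟ^0 = (17 − 8) − 0 = 9, so Ȟ^0 ≅ Z^9
Ȟ^1 = (8 − 0) − 8 = 0, so Ȟ^1 ≅ 0
Ȟ^2 = (0 − 0) − 0 = 0, so Ȟ^2 ≅ 0


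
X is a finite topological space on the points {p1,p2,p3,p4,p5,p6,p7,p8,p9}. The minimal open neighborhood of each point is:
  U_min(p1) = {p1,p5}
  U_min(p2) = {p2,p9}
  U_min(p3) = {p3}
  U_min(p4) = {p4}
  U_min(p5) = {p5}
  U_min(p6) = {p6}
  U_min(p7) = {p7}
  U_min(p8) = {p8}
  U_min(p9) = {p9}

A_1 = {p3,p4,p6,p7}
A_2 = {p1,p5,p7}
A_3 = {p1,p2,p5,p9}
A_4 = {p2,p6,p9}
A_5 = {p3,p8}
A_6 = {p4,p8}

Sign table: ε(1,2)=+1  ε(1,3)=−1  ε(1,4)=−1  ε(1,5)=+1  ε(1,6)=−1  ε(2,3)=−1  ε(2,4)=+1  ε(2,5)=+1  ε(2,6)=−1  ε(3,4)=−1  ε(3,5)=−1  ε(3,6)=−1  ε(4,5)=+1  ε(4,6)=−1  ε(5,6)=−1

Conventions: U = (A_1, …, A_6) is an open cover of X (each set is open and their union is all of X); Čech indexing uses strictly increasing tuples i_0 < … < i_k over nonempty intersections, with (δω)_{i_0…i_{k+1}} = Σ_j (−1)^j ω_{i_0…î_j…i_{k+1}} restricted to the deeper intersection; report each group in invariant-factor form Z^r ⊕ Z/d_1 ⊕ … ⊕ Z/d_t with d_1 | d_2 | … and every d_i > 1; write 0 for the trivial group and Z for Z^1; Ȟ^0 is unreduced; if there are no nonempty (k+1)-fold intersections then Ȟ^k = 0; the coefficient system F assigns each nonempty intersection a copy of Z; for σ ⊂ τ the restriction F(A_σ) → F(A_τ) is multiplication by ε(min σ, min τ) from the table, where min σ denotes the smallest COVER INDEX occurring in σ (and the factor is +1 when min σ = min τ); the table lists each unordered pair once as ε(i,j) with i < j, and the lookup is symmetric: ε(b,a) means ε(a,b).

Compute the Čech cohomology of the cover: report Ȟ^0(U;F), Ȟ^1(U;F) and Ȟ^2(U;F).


Ȟ^0 = 0; Ȟ^1 = Z ⊕ Z/2; Ȟ^2 = 0

nonempty intersections:
  A12={p7} A14={p6} A15={p3} A16={p4} A23={p1,p5} A34={p2,p9} A56={p8}
C dims 6,7; δ0: rk 6, SNF 1^5·2
Ȟ^0: (6−6)−0=0 ⇒ 0
Ȟ^1: (7−0)−6=1 plus torsion [2] ⇒ Z ⊕ Z/2
Ȟ^2: (0−0)−0=0 ⇒ 0


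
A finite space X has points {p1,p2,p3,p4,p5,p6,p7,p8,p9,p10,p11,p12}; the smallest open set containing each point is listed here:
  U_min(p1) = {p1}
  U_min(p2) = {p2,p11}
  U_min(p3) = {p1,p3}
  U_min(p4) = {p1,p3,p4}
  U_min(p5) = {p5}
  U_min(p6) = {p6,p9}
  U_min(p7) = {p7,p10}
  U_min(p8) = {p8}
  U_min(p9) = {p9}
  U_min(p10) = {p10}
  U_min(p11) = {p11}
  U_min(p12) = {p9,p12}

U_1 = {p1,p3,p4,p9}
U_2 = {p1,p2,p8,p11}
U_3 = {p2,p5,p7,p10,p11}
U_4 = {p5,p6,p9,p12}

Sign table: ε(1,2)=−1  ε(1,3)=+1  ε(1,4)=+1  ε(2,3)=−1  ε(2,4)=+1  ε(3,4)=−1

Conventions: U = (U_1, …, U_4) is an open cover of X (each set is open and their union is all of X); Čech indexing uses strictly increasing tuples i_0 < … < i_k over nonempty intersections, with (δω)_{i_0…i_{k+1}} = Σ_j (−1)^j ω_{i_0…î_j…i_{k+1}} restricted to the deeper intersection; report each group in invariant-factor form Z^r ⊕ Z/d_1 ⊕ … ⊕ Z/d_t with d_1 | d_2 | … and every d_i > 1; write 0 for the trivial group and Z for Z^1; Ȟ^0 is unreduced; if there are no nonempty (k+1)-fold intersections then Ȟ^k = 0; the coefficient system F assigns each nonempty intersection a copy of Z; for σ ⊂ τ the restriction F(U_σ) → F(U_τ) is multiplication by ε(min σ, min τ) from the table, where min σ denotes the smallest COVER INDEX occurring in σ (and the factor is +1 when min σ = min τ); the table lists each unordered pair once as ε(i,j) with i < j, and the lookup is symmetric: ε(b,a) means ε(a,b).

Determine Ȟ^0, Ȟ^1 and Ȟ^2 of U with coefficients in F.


Ȟ^0 = 0; Ȟ^1 = Z/2; Ȟ^2 = 0

nerve of the cover:
  U12={p1} U14={p9} U23={p2,p11} U34={p5}
C dims 4,4; δ0: rk 4, SNF 1^3·2
Ȟ^0 = (4 − 4) − 0 = 0, so Ȟ^0 ≅ 0
Ȟ^1 = (4 − 0) − 4 = 0 plus torsion [2], so Ȟ^1 ≅ Z/2
Ȟ^2 = (0 − 0) − 0 = 0, so Ȟ^2 ≅ 0


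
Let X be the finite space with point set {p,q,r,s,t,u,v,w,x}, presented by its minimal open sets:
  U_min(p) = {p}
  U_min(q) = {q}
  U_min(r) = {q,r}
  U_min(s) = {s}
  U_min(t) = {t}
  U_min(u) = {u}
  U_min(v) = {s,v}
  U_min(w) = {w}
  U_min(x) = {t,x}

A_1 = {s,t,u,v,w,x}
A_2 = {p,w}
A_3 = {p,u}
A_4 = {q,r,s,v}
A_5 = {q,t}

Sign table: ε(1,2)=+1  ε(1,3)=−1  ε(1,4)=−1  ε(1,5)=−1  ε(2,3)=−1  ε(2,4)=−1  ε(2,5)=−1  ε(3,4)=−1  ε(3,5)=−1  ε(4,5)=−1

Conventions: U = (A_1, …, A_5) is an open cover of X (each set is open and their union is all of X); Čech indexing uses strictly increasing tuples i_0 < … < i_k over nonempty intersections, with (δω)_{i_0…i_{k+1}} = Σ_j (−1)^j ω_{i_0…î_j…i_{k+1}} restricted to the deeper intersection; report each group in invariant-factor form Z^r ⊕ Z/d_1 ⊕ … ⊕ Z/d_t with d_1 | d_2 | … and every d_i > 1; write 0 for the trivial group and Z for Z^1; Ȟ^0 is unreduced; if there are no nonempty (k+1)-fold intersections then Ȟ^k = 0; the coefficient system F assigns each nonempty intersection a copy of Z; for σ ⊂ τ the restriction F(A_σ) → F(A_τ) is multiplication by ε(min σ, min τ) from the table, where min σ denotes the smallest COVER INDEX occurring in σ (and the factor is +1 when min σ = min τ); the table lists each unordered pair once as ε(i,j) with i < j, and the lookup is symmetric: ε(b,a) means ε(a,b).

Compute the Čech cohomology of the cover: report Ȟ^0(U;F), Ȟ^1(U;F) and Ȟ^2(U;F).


Ȟ^0 ≅ 0, Ȟ^1 ≅ Z ⊕ Z/2, Ȟ^2 ≅ 0

nerve simplices:
  A12={w} A13={u} A14={s,v} A15={t} A23={p} A45={q}
C dims 5,6; δ0: rk 5, SNF 1^4·2
degree 0: 5−5−0 = 0 → Ȟ^0 ≅ 0
degree 1: 6−0−5 = 1 plus torsion [2] → Ȟ^1 ≅ Z ⊕ Z/2
degree 2: 0−0−0 = 0 → Ȟ^2 ≅ 0


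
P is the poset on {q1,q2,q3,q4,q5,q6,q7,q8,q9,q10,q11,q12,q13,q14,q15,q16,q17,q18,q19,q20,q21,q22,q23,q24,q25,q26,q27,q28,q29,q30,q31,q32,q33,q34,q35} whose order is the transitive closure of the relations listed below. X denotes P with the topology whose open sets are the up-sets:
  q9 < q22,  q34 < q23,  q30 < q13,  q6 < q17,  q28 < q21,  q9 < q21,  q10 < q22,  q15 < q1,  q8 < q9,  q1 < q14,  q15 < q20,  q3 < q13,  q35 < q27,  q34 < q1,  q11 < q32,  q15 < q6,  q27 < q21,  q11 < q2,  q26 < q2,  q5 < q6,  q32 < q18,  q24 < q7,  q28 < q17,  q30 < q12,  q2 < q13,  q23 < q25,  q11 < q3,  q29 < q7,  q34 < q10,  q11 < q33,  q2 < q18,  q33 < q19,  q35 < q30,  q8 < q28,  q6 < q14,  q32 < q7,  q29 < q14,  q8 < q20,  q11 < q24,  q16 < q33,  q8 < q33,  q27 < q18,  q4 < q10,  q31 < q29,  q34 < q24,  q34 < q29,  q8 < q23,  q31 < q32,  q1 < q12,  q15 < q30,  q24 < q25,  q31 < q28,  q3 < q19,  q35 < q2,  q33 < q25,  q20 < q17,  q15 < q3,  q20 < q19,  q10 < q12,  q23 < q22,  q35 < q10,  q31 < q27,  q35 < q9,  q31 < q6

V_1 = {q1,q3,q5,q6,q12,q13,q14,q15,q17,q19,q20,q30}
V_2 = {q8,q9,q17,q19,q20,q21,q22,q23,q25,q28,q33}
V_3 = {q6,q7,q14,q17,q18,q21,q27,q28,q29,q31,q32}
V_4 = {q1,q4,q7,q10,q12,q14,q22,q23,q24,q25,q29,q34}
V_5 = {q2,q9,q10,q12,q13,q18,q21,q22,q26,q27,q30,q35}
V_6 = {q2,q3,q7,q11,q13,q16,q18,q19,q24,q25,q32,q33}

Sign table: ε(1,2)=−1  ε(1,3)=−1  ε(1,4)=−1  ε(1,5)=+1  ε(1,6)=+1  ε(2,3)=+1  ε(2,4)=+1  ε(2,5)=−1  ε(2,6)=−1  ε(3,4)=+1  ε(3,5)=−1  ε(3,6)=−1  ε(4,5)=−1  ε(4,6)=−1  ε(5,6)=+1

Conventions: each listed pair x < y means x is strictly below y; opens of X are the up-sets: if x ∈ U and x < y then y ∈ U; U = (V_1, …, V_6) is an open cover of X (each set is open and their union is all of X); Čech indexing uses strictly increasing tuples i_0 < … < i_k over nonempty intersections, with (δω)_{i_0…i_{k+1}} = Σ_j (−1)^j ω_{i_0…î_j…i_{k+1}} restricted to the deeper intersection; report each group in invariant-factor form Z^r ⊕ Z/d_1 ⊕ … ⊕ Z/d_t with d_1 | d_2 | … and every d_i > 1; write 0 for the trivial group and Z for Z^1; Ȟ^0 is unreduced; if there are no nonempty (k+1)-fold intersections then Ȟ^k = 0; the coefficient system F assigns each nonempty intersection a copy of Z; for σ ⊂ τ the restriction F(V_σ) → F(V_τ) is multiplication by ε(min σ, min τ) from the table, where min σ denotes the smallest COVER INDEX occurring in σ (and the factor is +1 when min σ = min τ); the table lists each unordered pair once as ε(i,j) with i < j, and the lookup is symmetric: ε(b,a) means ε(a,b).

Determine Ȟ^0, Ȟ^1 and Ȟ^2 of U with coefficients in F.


Ȟ^0 ≅ Z,  Ȟ^1 ≅ 0,  Ȟ^2 ≅ Z/2

cover nerve:
  V12={q17,q19,q20} V13={q6,q14,q17} V14={q1,q12,q14} V15={q12,q13,q30} V16={q3,q13,q19} V23={q17,q21,q28} V24={q22,q23,q25} V25={q9,q21,q22} V26={q19,q25,q33} V34={q7,q14,q29} V35={q18,q21,q27} V36={q7,q18,q32} V45={q10,q12,q22} V46={q7,q24,q25} V56={q2,q13,q18}
  V123={q17} V126={q19} V134={q14} V145={q12} V156={q13} V235={q21} V245={q22} V246={q25} V346={q7} V356={q18}
C dims 6,15,10; δ0: rk 5, SNF 1^5; δ1: rk 10, SNF 1^9·2
Ȟ^0: (6−5)−0=1 ⇒ Z
Ȟ^1: (15−10)−5=0 ⇒ 0
Ȟ^2: (10−0)−10=0 plus torsion [2] ⇒ Z/2


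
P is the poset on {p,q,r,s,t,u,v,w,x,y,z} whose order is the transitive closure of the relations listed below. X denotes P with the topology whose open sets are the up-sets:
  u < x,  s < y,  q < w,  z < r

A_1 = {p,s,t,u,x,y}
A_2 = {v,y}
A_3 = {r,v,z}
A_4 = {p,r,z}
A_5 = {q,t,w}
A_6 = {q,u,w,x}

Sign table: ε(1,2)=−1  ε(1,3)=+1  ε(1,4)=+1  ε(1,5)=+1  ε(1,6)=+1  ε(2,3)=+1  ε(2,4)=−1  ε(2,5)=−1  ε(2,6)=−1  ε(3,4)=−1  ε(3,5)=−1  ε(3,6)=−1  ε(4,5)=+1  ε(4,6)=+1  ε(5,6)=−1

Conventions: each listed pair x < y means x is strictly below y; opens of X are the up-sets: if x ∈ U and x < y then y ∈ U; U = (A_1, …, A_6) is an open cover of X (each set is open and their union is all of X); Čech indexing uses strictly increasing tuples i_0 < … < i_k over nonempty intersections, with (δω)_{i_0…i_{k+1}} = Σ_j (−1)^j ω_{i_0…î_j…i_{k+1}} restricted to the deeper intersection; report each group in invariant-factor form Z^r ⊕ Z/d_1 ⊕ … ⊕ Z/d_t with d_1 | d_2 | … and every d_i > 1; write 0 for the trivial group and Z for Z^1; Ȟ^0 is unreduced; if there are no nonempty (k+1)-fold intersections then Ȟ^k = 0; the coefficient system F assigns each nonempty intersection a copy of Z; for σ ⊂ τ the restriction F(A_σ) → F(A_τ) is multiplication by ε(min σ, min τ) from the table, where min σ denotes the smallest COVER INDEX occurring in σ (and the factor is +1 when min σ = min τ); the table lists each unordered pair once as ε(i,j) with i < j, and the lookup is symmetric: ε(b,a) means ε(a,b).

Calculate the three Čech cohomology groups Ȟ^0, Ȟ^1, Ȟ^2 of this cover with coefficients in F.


nonempty intersections:
  A12={y} A14={p} A15={t} A16={u,x} A23={v} A34={r,z} A56={q,w}
C dims 6,7; δ0: rk 6, SNF 1^5·2
Ȟ^0: (6−6)−0=0 ⇒ 0
Ȟ^1: (7−0)−6=1 plus torsion [2] ⇒ Z ⊕ Z/2
Ȟ^2: (0−0)−0=0 ⇒ 0

Ȟ^0(U;F) ≅ 0; Ȟ^1(U;F) ≅ Z ⊕ Z/2; Ȟ^2(U;F) ≅ 0


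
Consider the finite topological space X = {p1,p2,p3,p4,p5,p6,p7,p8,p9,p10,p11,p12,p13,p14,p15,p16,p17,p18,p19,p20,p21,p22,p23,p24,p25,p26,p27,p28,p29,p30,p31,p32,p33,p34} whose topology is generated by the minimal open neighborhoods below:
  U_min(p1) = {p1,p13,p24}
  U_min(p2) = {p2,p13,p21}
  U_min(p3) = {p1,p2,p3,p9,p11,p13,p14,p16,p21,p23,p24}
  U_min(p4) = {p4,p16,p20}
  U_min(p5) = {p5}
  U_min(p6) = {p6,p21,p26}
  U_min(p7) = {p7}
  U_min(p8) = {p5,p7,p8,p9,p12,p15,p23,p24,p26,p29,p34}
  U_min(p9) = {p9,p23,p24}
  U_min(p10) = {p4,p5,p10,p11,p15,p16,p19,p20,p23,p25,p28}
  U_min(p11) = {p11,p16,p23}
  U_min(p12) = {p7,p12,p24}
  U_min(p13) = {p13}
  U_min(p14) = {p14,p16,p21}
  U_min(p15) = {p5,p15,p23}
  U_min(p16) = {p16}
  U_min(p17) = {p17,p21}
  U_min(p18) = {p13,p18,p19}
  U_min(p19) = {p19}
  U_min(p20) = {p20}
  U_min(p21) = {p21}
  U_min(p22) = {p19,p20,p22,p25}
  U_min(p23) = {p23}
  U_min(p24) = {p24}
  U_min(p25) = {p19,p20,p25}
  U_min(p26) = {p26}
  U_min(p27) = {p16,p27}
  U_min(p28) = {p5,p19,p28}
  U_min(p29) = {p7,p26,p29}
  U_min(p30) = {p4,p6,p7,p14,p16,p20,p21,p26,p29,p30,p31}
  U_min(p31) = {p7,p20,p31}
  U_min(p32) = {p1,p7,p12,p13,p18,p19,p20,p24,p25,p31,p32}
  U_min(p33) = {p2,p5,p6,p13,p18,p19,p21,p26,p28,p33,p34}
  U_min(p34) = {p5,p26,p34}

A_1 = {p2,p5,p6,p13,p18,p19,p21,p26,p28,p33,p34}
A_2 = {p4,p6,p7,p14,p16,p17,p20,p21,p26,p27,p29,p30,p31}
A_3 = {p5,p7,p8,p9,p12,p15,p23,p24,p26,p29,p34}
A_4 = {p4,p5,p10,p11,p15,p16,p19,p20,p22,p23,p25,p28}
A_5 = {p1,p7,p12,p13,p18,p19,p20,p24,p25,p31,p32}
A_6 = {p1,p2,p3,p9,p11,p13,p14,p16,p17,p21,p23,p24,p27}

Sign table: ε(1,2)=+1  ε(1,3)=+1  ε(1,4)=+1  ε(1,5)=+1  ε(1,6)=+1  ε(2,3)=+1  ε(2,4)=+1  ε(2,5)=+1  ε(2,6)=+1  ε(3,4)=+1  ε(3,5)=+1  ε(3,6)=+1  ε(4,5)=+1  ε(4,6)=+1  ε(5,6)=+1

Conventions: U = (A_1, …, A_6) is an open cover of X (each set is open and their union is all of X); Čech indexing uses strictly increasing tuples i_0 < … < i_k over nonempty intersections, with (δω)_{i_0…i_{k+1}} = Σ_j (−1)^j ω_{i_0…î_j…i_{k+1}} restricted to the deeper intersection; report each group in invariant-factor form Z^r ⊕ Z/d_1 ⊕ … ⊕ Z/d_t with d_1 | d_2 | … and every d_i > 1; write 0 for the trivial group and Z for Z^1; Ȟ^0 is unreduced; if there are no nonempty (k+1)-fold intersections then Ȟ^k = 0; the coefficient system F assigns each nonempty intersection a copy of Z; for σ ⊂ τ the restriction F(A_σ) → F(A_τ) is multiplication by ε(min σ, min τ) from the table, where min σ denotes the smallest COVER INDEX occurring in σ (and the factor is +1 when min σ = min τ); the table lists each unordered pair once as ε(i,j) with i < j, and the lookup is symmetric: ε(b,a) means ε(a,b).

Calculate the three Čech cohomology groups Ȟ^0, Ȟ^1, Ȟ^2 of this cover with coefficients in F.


Ȟ^0 = Z; Ȟ^1 = 0; Ȟ^2 = Z/2

cover nerve:
  A12={p6,p21,p26} A13={p5,p26,p34} A14={p5,p19,p28} A15={p13,p18,p19} A16={p2,p13,p21} A23={p7,p26,p29} A24={p4,p16,p20} A25={p7,p20,p31} A26={p14,p16,p17,p21,p27} A34={p5,p15,p23} A35={p7,p12,p24} A36={p9,p23,p24} A45={p19,p20,p25} A46={p11,p16,p23} A56={p1,p13,p24}
  A123={p26} A126={p21} A134={p5} A145={p19} A156={p13} A235={p7} A245={p20} A246={p16} A346={p23} A356={p24}
C dims 6,15,10; δ0: rk 5, SNF 1^5; δ1: rk 10, SNF 1^9·2
Ȟ^0: (6−5)−0=1 ⇒ Z
Ȟ^1: (15−10)−5=0 ⇒ 0
Ȟ^2: (10−0)−10=0 plus torsion [2] ⇒ Z/2


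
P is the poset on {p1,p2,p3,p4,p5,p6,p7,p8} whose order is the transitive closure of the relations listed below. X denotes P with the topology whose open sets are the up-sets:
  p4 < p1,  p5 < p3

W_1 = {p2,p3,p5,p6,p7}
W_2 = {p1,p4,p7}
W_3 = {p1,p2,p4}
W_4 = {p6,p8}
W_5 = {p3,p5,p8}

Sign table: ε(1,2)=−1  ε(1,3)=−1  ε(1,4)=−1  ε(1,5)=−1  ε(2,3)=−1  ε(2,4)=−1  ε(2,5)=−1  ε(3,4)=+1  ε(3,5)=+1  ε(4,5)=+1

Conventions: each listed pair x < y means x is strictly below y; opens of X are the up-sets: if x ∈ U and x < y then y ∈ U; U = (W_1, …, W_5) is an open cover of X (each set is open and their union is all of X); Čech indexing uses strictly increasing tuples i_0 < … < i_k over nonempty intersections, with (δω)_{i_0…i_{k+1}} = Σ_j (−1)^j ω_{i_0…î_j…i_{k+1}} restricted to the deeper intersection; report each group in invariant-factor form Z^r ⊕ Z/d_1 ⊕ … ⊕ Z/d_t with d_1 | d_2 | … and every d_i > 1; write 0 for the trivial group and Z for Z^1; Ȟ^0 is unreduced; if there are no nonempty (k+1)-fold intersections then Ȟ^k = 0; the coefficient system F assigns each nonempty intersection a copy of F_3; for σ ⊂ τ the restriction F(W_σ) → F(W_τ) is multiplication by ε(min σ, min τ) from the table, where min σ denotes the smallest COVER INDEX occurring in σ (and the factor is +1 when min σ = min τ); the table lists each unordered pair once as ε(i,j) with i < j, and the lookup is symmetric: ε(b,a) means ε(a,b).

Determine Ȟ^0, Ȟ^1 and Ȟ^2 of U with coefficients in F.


nonempty overlaps:
  W12={p7} W13={p2} W14={p6} W15={p3,p5} W23={p1,p4} W45={p8}
C dims 5,6; δ0: rk_F3 5
degree 0: 5−5−0 = 0 → Ȟ^0 ≅ 0
degree 1: 6−0−5 = 1 → Ȟ^1 ≅ Z/3
degree 2: 0−0−0 = 0 → Ȟ^2 ≅ 0

Ȟ^0 ≅ 0, Ȟ^1 ≅ Z/3 and Ȟ^2 ≅ 0


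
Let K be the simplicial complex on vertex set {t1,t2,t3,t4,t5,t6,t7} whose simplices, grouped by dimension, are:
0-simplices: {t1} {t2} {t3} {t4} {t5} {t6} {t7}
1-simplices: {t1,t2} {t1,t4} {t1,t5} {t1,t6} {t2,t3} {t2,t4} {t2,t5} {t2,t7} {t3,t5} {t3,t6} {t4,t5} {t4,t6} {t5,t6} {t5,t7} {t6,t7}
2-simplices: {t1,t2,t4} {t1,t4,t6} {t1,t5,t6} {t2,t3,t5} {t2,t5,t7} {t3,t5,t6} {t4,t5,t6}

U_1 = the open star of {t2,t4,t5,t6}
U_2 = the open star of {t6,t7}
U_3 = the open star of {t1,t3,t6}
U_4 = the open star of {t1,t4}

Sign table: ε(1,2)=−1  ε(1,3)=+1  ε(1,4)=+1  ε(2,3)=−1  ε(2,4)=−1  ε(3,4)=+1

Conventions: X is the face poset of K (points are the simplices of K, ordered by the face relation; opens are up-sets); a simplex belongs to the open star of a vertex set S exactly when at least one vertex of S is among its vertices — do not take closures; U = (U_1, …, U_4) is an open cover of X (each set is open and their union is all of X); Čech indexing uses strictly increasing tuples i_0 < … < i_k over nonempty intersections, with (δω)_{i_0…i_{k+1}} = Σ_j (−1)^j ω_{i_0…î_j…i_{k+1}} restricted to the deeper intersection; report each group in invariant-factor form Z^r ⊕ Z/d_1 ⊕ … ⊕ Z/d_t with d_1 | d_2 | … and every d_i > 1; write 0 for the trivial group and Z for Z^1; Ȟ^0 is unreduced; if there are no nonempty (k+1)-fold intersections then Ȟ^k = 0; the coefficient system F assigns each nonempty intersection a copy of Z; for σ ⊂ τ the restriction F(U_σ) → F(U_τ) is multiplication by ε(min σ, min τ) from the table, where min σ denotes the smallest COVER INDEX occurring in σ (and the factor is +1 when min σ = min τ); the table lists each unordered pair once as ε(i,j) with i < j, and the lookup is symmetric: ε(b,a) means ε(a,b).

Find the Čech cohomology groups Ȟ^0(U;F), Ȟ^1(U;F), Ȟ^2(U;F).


Ȟ^0 ≅ Z; Ȟ^1 ≅ 0; Ȟ^2 ≅ 0

nerve simplices:
  U1={{t2},{t4},{t5},{t6},{t1,t2},{t1,t4},{t1,t5},{t1,t6},{t2,t3},{t2,t4},{t2,t5},{t2,t7},{t3,t5},{t3,t6},{t4,t5},{t4,t6},{t5,t6},{t5,t7},{t6,t7},{t1,t2,t4},{t1,t4,t6},{t1,t5,t6},{t2,t3,t5},{t2,t5,t7},{t3,t5,t6},{t4,t5,t6}} U2={{t6},{t7},{t1,t6},{t2,t7},{t3,t6},{t4,t6},{t5,t6},{t5,t7},{t6,t7},{t1,t4,t6},{t1,t5,t6},{t2,t5,t7},{t3,t5,t6},{t4,t5,t6}} U3={{t1},{t3},{t6},{t1,t2},{t1,t4},{t1,t5},{t1,t6},{t2,t3},{t3,t5},{t3,t6},{t4,t6},{t5,t6},{t6,t7},{t1,t2,t4},{t1,t4,t6},{t1,t5,t6},{t2,t3,t5},{t3,t5,t6},{t4,t5,t6}} U4={{t1},{t4},{t1,t2},{t1,t4},{t1,t5},{t1,t6},{t2,t4},{t4,t5},{t4,t6},{t1,t2,t4},{t1,t4,t6},{t1,t5,t6},{t4,t5,t6}}
  U12={{t6},{t1,t6},{t2,t7},{t3,t6},{t4,t6},{t5,t6},{t5,t7},{t6,t7},{t1,t4,t6},{t1,t5,t6},{t2,t5,t7},{t3,t5,t6},{t4,t5,t6}} U13={{t6},{t1,t2},{t1,t4},{t1,t5},{t1,t6},{t2,t3},{t3,t5},{t3,t6},{t4,t6},{t5,t6},{t6,t7},{t1,t2,t4},{t1,t4,t6},{t1,t5,t6},{t2,t3,t5},{t3,t5,t6},{t4,t5,t6}} U14={{t4},{t1,t2},{t1,t4},{t1,t5},{t1,t6},{t2,t4},{t4,t5},{t4,t6},{t1,t2,t4},{t1,t4,t6},{t1,t5,t6},{t4,t5,t6}} U23={{t6},{t1,t6},{t3,t6},{t4,t6},{t5,t6},{t6,t7},{t1,t4,t6},{t1,t5,t6},{t3,t5,t6},{t4,t5,t6}} U24={{t1,t6},{t4,t6},{t1,t4,t6},{t1,t5,t6},{t4,t5,t6}} U34={{t1},{t1,t2},{t1,t4},{t1,t5},{t1,t6},{t4,t6},{t1,t2,t4},{t1,t4,t6},{t1,t5,t6},{t4,t5,t6}}
  U123={{t6},{t1,t6},{t3,t6},{t4,t6},{t5,t6},{t6,t7},{t1,t4,t6},{t1,t5,t6},{t3,t5,t6},{t4,t5,t6}} U124={{t1,t6},{t4,t6},{t1,t4,t6},{t1,t5,t6},{t4,t5,t6}} U134={{t1,t2},{t1,t4},{t1,t5},{t1,t6},{t4,t6},{t1,t2,t4},{t1,t4,t6},{t1,t5,t6},{t4,t5,t6}} U234={{t1,t6},{t4,t6},{t1,t4,t6},{t1,t5,t6},{t4,t5,t6}}
  U1234={{t1,t6},{t4,t6},{t1,t4,t6},{t1,t5,t6},{t4,t5,t6}}
C dims 4,6,4,1; δ0: rk 3, SNF 1^3; δ1: rk 3, SNF 1^3; δ2: rk 1, SNF 1^1
degree 0: 4−3−0 = 1 → Ȟ^0 ≅ Z
degree 1: 6−3−3 = 0 → Ȟ^1 ≅ 0
degree 2: 4−1−3 = 0 → Ȟ^2 ≅ 0


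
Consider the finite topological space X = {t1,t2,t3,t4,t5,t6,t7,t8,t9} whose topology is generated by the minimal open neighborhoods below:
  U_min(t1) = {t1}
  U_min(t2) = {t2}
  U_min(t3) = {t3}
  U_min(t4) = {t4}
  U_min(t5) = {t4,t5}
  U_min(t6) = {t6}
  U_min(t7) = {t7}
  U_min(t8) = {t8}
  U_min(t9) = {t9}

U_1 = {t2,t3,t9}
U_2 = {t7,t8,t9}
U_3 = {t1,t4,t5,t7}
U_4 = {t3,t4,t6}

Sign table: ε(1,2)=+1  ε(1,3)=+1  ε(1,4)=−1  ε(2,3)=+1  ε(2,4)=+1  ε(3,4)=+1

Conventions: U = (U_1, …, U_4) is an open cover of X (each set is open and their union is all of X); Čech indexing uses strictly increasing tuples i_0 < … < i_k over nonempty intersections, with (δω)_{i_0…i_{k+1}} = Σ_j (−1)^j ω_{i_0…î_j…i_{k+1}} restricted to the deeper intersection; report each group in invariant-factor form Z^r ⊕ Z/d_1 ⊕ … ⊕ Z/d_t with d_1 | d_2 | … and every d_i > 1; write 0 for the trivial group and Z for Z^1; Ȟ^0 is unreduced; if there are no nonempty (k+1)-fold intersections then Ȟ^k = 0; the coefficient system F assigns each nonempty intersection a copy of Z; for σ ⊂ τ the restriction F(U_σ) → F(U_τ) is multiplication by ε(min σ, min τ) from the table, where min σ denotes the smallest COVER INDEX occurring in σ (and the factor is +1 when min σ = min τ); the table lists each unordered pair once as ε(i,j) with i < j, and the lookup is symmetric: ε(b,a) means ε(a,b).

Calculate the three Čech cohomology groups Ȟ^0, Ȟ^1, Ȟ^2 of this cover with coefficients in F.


Ȟ^0 ≅ 0,  Ȟ^1 ≅ Z/2,  Ȟ^2 ≅ 0

nerve of the cover:
  U12={t9} U14={t3} U23={t7} U34={t4}
C dims 4,4; δ0: rk 4, SNF 1^3·2
Ȟ^0 = (4 − 4) − 0 = 0, so Ȟ^0 ≅ 0
Ȟ^1 = (4 − 0) − 4 = 0 plus torsion [2], so Ȟ^1 ≅ Z/2
Ȟ^2 = (0 − 0) − 0 = 0, so Ȟ^2 ≅ 0


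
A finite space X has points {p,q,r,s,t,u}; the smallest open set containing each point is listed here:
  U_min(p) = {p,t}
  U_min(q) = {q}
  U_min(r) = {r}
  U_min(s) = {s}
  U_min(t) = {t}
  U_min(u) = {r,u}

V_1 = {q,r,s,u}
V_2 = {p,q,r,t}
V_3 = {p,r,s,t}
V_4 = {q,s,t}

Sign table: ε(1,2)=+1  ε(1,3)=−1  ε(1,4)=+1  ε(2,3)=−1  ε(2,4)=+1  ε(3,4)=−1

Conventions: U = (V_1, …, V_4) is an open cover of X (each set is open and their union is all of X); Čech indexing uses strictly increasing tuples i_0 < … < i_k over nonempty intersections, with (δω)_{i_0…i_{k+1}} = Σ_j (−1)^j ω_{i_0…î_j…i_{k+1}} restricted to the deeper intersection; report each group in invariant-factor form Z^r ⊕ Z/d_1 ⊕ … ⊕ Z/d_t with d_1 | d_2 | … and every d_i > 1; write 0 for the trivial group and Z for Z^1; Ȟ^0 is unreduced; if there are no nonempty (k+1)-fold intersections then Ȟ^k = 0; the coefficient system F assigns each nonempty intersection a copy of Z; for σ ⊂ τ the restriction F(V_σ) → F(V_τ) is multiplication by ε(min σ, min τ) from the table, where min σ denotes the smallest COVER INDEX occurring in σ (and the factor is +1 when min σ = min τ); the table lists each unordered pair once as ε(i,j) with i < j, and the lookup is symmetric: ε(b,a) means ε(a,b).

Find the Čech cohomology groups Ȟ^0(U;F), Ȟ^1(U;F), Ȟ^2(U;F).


Ȟ^0 = Z, Ȟ^1 = 0 and Ȟ^2 = Z

nerve of the cover:
  V12={q,r} V13={r,s} V14={q,s} V23={p,r,t} V24={q,t} V34={s,t}
  V123={r} V124={q} V134={s} V234={t}
C dims 4,6,4; δ0: rk 3, SNF 1^3; δ1: rk 3, SNF 1^3
Ȟ^0 = (4 − 3) − 0 = 1, so Ȟ^0 ≅ Z
Ȟ^1 = (6 − 3) − 3 = 0, so Ȟ^1 ≅ 0
Ȟ^2 = (4 − 0) − 3 = 1, so Ȟ^2 ≅ Z


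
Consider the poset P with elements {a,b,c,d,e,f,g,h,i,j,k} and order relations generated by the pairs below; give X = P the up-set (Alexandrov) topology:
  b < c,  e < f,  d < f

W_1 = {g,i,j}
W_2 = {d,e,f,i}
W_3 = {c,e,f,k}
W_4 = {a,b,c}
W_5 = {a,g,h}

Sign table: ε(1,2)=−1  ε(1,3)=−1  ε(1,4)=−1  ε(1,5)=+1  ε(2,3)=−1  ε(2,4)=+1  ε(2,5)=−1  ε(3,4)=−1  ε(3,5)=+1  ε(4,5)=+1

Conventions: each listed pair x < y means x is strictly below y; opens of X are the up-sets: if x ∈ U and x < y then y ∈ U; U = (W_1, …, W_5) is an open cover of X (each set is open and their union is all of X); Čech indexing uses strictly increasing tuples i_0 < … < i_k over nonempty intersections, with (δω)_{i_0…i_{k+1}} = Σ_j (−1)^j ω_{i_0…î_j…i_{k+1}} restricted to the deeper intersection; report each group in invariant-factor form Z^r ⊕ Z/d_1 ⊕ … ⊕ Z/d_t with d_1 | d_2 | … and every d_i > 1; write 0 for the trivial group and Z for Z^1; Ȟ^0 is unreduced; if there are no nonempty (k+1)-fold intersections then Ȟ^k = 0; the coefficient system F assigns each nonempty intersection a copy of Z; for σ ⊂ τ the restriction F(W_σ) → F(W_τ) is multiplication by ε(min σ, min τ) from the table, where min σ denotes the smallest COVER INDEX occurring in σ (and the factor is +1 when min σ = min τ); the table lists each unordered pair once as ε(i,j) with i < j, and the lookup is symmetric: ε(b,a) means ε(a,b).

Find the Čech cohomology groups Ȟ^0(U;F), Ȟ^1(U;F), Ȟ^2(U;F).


nonempty overlaps:
  W12={i} W15={g} W23={e,f} W34={c} W45={a}
C dims 5,5; δ0: rk 5, SNF 1^4·2
degree 0: 5−5−0 = 0 → Ȟ^0 ≅ 0
degree 1: 5−0−5 = 0 plus torsion [2] → Ȟ^1 ≅ Z/2
degree 2: 0−0−0 = 0 → Ȟ^2 ≅ 0

Ȟ^0 ≅ 0,  Ȟ^1 ≅ Z/2,  Ȟ^2 ≅ 0


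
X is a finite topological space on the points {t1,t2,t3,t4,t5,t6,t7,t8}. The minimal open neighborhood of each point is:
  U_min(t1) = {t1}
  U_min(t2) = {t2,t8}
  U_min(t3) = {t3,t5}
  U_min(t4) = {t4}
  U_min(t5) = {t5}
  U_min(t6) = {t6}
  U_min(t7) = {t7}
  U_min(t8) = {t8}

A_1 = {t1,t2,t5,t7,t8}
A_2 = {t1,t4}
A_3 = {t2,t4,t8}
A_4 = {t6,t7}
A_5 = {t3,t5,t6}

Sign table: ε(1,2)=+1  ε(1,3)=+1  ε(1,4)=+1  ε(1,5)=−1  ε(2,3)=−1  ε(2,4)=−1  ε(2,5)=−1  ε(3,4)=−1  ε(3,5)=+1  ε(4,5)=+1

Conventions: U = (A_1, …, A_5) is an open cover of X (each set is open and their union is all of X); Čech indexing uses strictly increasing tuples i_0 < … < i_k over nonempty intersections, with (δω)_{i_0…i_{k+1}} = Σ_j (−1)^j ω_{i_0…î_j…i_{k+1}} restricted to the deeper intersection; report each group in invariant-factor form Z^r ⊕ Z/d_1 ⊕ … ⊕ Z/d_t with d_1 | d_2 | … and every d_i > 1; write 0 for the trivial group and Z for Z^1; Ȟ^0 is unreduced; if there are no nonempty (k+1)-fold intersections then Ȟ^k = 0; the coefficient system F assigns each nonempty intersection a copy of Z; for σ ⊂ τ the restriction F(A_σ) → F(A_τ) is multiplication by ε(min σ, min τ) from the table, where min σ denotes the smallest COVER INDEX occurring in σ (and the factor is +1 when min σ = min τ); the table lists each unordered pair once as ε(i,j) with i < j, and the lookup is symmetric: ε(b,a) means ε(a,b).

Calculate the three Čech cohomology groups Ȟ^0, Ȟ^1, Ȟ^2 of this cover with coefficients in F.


Ȟ^0 = 0, Ȟ^1 = Z ⊕ Z/2, Ȟ^2 = 0

nerve simplices:
  A12={t1} A13={t2,t8} A14={t7} A15={t5} A23={t4} A45={t6}
C dims 5,6; δ0: rk 5, SNF 1^4·2
degree 0: 5−5−0 = 0 → Ȟ^0 ≅ 0
degree 1: 6−0−5 = 1 plus torsion [2] → Ȟ^1 ≅ Z ⊕ Z/2
degree 2: 0−0−0 = 0 → Ȟ^2 ≅ 0
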